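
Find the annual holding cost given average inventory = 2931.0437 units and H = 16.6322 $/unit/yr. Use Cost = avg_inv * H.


Cost = 2931.0437 * 16.6322 = 48749.7050

48749.7050 $/yr


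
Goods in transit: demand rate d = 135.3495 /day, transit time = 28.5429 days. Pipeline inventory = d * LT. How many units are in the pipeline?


Pipeline = 135.3495 * 28.5429 = 3863.2672

3863.2672 units


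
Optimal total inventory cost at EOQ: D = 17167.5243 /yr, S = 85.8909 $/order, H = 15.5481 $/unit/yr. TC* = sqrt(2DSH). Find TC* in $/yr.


2*D*S*H = 45852407.6815
TC* = sqrt(45852407.6815) = 6771.4406

6771.4406 $/yr


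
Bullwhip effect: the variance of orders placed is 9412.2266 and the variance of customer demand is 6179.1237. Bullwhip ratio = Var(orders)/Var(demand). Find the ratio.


BW = 9412.2266 / 6179.1237 = 1.5232

1.5232


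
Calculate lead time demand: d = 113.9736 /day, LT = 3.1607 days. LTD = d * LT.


LTD = 113.9736 * 3.1607 = 360.2364

360.2364 units


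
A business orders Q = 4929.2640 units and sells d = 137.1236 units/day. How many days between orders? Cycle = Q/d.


Cycle = 4929.2640 / 137.1236 = 35.9476

35.9476 days


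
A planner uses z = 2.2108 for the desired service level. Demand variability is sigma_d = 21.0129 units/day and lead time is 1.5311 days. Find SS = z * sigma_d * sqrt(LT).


sqrt(LT) = sqrt(1.5311) = 1.2374
SS = 2.2108 * 21.0129 * 1.2374 = 57.4827

57.4827 units


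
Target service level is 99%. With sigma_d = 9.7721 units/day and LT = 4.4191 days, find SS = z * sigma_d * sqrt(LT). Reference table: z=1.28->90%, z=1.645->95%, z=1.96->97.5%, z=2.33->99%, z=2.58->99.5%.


From the table, SL = 99% corresponds to z = 2.33
sqrt(LT) = sqrt(4.4191) = 2.1022
SS = 2.33 * 9.7721 * 2.1022 = 47.8642

47.8642 units


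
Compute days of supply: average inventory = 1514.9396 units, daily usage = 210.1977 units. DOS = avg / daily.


DOS = 1514.9396 / 210.1977 = 7.2072

7.2072 days


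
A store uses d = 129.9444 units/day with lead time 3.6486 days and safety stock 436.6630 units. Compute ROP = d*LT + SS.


d*LT = 129.9444 * 3.6486 = 474.1151
ROP = 474.1151 + 436.6630 = 910.7781

910.7781 units


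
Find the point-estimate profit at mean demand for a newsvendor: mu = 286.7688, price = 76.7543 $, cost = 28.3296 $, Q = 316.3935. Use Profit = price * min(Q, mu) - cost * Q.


Sales at mu = min(316.3935, 286.7688) = 286.7688
Revenue = 76.7543 * 286.7688 = 22010.7385
Total cost = 28.3296 * 316.3935 = 8963.3013
Profit = 22010.7385 - 8963.3013 = 13047.4372

13047.4372 $


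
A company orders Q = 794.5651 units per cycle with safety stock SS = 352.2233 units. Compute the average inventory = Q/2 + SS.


Q/2 = 397.2826
Avg = 397.2826 + 352.2233 = 749.5059

749.5059 units


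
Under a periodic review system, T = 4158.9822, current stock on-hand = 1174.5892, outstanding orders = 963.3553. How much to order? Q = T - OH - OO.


Inventory position = OH + OO = 1174.5892 + 963.3553 = 2137.9445
Q = 4158.9822 - 2137.9445 = 2021.0377

2021.0377 units


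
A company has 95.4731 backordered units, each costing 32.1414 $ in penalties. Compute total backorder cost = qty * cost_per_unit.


Total = 95.4731 * 32.1414 = 3068.6391

3068.6391 $


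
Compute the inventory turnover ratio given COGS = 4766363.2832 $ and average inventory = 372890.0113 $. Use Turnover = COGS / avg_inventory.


Turnover = 4766363.2832 / 372890.0113 = 12.7822

12.7822


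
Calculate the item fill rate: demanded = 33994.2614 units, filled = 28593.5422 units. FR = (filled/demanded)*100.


FR = 28593.5422 / 33994.2614 * 100 = 84.1129

84.1129%


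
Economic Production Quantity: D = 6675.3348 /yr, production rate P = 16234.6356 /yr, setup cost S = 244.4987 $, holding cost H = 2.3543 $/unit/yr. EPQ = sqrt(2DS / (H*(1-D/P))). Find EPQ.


1 - D/P = 1 - 0.4112 = 0.5888
H*(1-D/P) = 1.3863
2DS = 3264221.3613
EPQ = sqrt(2354692.5905) = 1534.5008

1534.5008 units


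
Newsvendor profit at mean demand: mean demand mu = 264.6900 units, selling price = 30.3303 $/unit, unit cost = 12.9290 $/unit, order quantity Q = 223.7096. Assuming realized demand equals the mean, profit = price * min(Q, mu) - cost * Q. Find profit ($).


Sales at mu = min(223.7096, 264.6900) = 223.7096
Revenue = 30.3303 * 223.7096 = 6785.1793
Total cost = 12.9290 * 223.7096 = 2892.3414
Profit = 6785.1793 - 2892.3414 = 3892.8379

3892.8379 $


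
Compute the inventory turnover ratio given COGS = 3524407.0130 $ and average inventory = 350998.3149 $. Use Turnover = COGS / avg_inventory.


Turnover = 3524407.0130 / 350998.3149 = 10.0411

10.0411


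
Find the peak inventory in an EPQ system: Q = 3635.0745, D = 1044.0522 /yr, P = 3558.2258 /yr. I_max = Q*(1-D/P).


D/P = 0.2934
1 - D/P = 0.7066
I_max = 3635.0745 * 0.7066 = 2568.4734

2568.4734 units


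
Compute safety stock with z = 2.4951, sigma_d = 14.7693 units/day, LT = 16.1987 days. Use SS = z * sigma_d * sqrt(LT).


sqrt(LT) = sqrt(16.1987) = 4.0248
SS = 2.4951 * 14.7693 * 4.0248 = 148.3160

148.3160 units


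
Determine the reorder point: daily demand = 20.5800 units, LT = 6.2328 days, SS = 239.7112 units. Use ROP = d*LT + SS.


d*LT = 20.5800 * 6.2328 = 128.2710
ROP = 128.2710 + 239.7112 = 367.9822

367.9822 units


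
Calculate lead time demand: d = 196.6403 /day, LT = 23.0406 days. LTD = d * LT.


LTD = 196.6403 * 23.0406 = 4530.7105

4530.7105 units


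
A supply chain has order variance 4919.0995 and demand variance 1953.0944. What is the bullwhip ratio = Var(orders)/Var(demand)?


BW = 4919.0995 / 1953.0944 = 2.5186

2.5186


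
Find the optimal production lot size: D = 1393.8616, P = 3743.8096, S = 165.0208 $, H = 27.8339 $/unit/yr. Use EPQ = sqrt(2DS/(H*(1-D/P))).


1 - D/P = 1 - 0.3723 = 0.6277
H*(1-D/P) = 17.4710
2DS = 460032.3126
EPQ = sqrt(26331.1469) = 162.2687

162.2687 units


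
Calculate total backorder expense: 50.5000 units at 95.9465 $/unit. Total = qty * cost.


Total = 50.5000 * 95.9465 = 4845.2982

4845.2982 $


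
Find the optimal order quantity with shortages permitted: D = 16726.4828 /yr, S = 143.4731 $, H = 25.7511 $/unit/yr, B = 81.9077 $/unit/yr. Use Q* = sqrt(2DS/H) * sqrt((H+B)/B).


sqrt(2DS/H) = 431.7225
sqrt((H+B)/B) = 1.1465
Q* = 431.7225 * 1.1465 = 494.9565

494.9565 units


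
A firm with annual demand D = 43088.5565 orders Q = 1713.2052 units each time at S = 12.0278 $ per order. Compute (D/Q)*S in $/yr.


Number of orders = D/Q = 25.1508
Cost = 25.1508 * 12.0278 = 302.5093

302.5093 $/yr


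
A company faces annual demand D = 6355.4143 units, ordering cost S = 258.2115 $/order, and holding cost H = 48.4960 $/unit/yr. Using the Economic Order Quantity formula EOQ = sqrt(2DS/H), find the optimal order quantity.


2*D*S = 2 * 6355.4143 * 258.2115 = 3282082.1190
2*D*S/H = 67677.3779
EOQ = sqrt(67677.3779) = 260.1488

260.1488 units


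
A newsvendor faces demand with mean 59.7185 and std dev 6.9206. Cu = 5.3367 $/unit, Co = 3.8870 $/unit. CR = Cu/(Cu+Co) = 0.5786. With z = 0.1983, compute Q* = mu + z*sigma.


CR = Cu/(Cu+Co) = 5.3367/(5.3367+3.8870) = 0.5786
z = 0.1983
Q* = 59.7185 + 0.1983 * 6.9206 = 61.0909

61.0909 units


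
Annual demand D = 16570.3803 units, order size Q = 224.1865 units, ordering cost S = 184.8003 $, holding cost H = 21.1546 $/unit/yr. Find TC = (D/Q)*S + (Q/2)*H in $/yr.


Ordering cost = D*S/Q = 13659.2134
Holding cost = Q*H/2 = 2371.2879
TC = 13659.2134 + 2371.2879 = 16030.5013

16030.5013 $/yr


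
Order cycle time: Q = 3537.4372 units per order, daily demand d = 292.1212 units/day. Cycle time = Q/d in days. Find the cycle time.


Cycle = 3537.4372 / 292.1212 = 12.1095

12.1095 days


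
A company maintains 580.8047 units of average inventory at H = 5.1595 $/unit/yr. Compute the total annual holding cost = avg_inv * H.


Cost = 580.8047 * 5.1595 = 2996.6618

2996.6618 $/yr


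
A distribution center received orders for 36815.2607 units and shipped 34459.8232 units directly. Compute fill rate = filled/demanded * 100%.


FR = 34459.8232 / 36815.2607 * 100 = 93.6020

93.6020%


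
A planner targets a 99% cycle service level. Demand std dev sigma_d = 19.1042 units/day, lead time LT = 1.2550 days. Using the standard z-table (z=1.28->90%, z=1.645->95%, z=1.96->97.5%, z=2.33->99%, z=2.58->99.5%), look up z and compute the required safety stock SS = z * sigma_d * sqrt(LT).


From the table, SL = 99% corresponds to z = 2.33
sqrt(LT) = sqrt(1.2550) = 1.1203
SS = 2.33 * 19.1042 * 1.1203 = 49.8662

49.8662 units


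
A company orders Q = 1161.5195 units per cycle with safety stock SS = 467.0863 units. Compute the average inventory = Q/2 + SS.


Q/2 = 580.7598
Avg = 580.7598 + 467.0863 = 1047.8461

1047.8461 units


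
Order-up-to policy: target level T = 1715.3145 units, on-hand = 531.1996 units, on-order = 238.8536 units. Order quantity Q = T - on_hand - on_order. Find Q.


Inventory position = OH + OO = 531.1996 + 238.8536 = 770.0532
Q = 1715.3145 - 770.0532 = 945.2613

945.2613 units


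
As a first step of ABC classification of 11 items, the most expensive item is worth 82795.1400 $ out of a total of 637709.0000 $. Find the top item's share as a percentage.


Top item = 82795.1400
Total = 637709.0000
Percentage = 82795.1400 / 637709.0000 * 100 = 12.9832

12.9832%


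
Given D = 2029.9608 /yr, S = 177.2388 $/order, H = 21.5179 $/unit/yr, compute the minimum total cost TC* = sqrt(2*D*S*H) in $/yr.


2*D*S*H = 15483756.5021
TC* = sqrt(15483756.5021) = 3934.9405

3934.9405 $/yr


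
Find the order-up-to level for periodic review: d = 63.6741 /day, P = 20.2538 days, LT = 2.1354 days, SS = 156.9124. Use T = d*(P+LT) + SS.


P + LT = 22.3892
d*(P+LT) = 63.6741 * 22.3892 = 1425.6122
T = 1425.6122 + 156.9124 = 1582.5246

1582.5246 units


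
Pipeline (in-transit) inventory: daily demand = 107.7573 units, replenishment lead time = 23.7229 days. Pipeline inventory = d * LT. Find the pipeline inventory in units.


Pipeline = 107.7573 * 23.7229 = 2556.3157

2556.3157 units


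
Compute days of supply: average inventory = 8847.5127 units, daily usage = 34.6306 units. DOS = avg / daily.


DOS = 8847.5127 / 34.6306 = 255.4825

255.4825 days


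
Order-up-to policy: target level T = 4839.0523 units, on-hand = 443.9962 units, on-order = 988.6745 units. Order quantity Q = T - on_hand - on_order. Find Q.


Inventory position = OH + OO = 443.9962 + 988.6745 = 1432.6707
Q = 4839.0523 - 1432.6707 = 3406.3816

3406.3816 units


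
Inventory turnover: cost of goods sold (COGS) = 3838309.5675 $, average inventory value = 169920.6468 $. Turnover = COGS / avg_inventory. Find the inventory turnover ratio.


Turnover = 3838309.5675 / 169920.6468 = 22.5888

22.5888


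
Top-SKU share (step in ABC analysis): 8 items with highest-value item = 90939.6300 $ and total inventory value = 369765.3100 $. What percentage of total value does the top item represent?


Top item = 90939.6300
Total = 369765.3100
Percentage = 90939.6300 / 369765.3100 * 100 = 24.5939

24.5939%


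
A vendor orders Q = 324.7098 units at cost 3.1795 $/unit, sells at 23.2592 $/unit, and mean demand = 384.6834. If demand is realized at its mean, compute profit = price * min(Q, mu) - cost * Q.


Sales at mu = min(324.7098, 384.6834) = 324.7098
Revenue = 23.2592 * 324.7098 = 7552.4902
Total cost = 3.1795 * 324.7098 = 1032.4148
Profit = 7552.4902 - 1032.4148 = 6520.0754

6520.0754 $


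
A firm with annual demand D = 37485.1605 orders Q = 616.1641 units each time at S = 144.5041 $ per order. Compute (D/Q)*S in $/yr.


Number of orders = D/Q = 60.8363
Cost = 60.8363 * 144.5041 = 8791.0986

8791.0986 $/yr


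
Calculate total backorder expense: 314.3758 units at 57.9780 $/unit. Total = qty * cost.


Total = 314.3758 * 57.9780 = 18226.8801

18226.8801 $


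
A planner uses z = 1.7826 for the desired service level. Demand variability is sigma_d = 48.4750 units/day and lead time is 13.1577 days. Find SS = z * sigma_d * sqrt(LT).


sqrt(LT) = sqrt(13.1577) = 3.6274
SS = 1.7826 * 48.4750 * 3.6274 = 313.4453

313.4453 units


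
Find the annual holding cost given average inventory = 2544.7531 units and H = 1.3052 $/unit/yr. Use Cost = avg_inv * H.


Cost = 2544.7531 * 1.3052 = 3321.4117

3321.4117 $/yr


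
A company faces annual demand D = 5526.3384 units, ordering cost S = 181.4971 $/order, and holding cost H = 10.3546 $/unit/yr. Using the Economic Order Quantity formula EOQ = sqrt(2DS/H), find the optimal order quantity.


2*D*S = 2 * 5526.3384 * 181.4971 = 2006028.7864
2*D*S/H = 193733.1028
EOQ = sqrt(193733.1028) = 440.1512

440.1512 units


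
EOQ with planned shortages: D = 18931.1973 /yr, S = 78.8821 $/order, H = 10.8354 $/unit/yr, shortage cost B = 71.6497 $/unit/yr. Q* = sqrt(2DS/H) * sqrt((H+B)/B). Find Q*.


sqrt(2DS/H) = 525.0139
sqrt((H+B)/B) = 1.0730
Q* = 525.0139 * 1.0730 = 563.3151

563.3151 units


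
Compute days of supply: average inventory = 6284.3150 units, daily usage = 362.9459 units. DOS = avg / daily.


DOS = 6284.3150 / 362.9459 = 17.3147

17.3147 days


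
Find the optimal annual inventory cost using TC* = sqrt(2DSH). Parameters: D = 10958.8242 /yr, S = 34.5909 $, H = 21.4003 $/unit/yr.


2*D*S*H = 16224662.7838
TC* = sqrt(16224662.7838) = 4027.9850

4027.9850 $/yr


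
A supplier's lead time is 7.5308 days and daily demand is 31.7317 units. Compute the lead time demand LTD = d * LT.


LTD = 31.7317 * 7.5308 = 238.9651

238.9651 units


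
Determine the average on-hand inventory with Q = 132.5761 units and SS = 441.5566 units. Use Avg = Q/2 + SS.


Q/2 = 66.2880
Avg = 66.2880 + 441.5566 = 507.8447

507.8447 units


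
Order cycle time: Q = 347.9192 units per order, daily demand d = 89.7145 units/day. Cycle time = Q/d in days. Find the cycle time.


Cycle = 347.9192 / 89.7145 = 3.8781

3.8781 days


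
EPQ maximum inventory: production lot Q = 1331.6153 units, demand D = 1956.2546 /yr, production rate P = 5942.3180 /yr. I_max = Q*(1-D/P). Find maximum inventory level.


D/P = 0.3292
1 - D/P = 0.6708
I_max = 1331.6153 * 0.6708 = 893.2378

893.2378 units


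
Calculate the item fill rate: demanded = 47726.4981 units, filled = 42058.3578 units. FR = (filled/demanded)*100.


FR = 42058.3578 / 47726.4981 * 100 = 88.1237

88.1237%


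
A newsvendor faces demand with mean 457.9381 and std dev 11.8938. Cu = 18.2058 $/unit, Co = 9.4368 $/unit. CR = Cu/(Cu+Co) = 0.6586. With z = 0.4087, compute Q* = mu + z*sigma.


CR = Cu/(Cu+Co) = 18.2058/(18.2058+9.4368) = 0.6586
z = 0.4087
Q* = 457.9381 + 0.4087 * 11.8938 = 462.7991

462.7991 units


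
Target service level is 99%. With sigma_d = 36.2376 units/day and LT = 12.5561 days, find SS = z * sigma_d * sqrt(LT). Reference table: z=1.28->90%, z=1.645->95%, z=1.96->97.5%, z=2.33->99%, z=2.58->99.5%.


From the table, SL = 99% corresponds to z = 2.33
sqrt(LT) = sqrt(12.5561) = 3.5435
SS = 2.33 * 36.2376 * 3.5435 = 299.1870

299.1870 units


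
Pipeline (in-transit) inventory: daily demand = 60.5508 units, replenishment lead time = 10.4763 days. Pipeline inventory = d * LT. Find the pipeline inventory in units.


Pipeline = 60.5508 * 10.4763 = 634.3483

634.3483 units


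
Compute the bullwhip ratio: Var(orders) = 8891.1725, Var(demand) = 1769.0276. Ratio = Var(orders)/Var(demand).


BW = 8891.1725 / 1769.0276 = 5.0260

5.0260


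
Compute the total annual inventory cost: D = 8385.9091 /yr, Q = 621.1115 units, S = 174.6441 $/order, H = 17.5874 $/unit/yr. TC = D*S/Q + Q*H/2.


Ordering cost = D*S/Q = 2357.9495
Holding cost = Q*H/2 = 5461.8682
TC = 2357.9495 + 5461.8682 = 7819.8177

7819.8177 $/yr


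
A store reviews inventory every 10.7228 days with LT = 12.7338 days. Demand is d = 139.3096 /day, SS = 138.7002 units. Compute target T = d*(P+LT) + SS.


P + LT = 23.4566
d*(P+LT) = 139.3096 * 23.4566 = 3267.7296
T = 3267.7296 + 138.7002 = 3406.4298

3406.4298 units


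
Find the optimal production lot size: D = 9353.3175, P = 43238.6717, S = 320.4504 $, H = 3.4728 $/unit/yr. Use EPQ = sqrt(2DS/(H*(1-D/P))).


1 - D/P = 1 - 0.2163 = 0.7837
H*(1-D/P) = 2.7216
2DS = 5994548.6684
EPQ = sqrt(2202607.0852) = 1484.1183

1484.1183 units


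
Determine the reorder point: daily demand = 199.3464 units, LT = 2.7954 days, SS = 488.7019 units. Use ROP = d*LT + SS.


d*LT = 199.3464 * 2.7954 = 557.2529
ROP = 557.2529 + 488.7019 = 1045.9548

1045.9548 units


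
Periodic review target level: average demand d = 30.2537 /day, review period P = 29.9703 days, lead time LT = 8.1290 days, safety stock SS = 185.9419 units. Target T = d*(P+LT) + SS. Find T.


P + LT = 38.0993
d*(P+LT) = 30.2537 * 38.0993 = 1152.6448
T = 1152.6448 + 185.9419 = 1338.5867

1338.5867 units


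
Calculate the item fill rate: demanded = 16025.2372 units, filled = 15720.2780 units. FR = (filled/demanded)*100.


FR = 15720.2780 / 16025.2372 * 100 = 98.0970

98.0970%


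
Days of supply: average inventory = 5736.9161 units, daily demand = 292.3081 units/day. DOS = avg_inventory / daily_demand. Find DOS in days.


DOS = 5736.9161 / 292.3081 = 19.6263

19.6263 days


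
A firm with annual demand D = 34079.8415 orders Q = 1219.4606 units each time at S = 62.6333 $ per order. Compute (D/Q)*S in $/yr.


Number of orders = D/Q = 27.9467
Cost = 27.9467 * 62.6333 = 1750.3911

1750.3911 $/yr


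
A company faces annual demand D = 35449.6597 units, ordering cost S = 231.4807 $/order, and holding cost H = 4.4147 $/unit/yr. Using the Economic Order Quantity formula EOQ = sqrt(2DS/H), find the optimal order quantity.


2*D*S = 2 * 35449.6597 * 231.4807 = 16411824.0842
2*D*S/H = 3717540.0558
EOQ = sqrt(3717540.0558) = 1928.0923

1928.0923 units


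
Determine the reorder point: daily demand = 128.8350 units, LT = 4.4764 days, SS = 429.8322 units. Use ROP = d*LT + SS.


d*LT = 128.8350 * 4.4764 = 576.7170
ROP = 576.7170 + 429.8322 = 1006.5492

1006.5492 units


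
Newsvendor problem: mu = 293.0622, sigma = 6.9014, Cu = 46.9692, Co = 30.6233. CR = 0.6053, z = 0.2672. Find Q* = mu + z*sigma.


CR = Cu/(Cu+Co) = 46.9692/(46.9692+30.6233) = 0.6053
z = 0.2672
Q* = 293.0622 + 0.2672 * 6.9014 = 294.9063

294.9063 units


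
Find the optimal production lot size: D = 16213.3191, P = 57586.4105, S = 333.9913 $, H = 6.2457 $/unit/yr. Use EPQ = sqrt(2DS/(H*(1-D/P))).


1 - D/P = 1 - 0.2815 = 0.7185
H*(1-D/P) = 4.4872
2DS = 10830215.0470
EPQ = sqrt(2413559.4261) = 1553.5635

1553.5635 units


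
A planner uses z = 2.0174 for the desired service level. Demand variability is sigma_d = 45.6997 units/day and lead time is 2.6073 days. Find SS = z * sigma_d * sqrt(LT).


sqrt(LT) = sqrt(2.6073) = 1.6147
SS = 2.0174 * 45.6997 * 1.6147 = 148.8678

148.8678 units


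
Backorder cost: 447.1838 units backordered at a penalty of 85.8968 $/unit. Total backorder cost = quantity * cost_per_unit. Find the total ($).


Total = 447.1838 * 85.8968 = 38411.6574

38411.6574 $


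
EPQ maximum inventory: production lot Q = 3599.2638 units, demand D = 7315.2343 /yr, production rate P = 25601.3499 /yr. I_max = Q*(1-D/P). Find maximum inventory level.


D/P = 0.2857
1 - D/P = 0.7143
I_max = 3599.2638 * 0.7143 = 2570.8236

2570.8236 units


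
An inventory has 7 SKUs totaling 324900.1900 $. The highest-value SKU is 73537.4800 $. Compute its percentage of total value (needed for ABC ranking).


Top item = 73537.4800
Total = 324900.1900
Percentage = 73537.4800 / 324900.1900 * 100 = 22.6339

22.6339%


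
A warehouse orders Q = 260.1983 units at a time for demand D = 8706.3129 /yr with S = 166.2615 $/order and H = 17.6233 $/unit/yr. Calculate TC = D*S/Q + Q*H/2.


Ordering cost = D*S/Q = 5563.1595
Holding cost = Q*H/2 = 2292.7764
TC = 5563.1595 + 2292.7764 = 7855.9358

7855.9358 $/yr


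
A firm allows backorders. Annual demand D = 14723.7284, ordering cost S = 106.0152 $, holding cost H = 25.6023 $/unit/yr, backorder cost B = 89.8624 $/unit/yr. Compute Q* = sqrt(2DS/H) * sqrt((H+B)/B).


sqrt(2DS/H) = 349.1954
sqrt((H+B)/B) = 1.1335
Q* = 349.1954 * 1.1335 = 395.8258

395.8258 units


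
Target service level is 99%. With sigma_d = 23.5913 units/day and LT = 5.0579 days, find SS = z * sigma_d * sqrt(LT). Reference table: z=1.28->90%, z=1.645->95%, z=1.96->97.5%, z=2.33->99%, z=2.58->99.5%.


From the table, SL = 99% corresponds to z = 2.33
sqrt(LT) = sqrt(5.0579) = 2.2490
SS = 2.33 * 23.5913 * 2.2490 = 123.6212

123.6212 units


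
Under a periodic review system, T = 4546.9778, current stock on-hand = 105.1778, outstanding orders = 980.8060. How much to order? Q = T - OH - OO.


Inventory position = OH + OO = 105.1778 + 980.8060 = 1085.9838
Q = 4546.9778 - 1085.9838 = 3460.9940

3460.9940 units


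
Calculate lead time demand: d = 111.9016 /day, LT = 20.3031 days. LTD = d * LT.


LTD = 111.9016 * 20.3031 = 2271.9494

2271.9494 units


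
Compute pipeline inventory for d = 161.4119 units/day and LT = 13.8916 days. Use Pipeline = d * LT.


Pipeline = 161.4119 * 13.8916 = 2242.2696

2242.2696 units


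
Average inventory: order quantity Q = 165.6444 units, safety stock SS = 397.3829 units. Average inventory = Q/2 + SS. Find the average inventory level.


Q/2 = 82.8222
Avg = 82.8222 + 397.3829 = 480.2051

480.2051 units


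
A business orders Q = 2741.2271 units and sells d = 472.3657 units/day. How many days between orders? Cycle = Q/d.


Cycle = 2741.2271 / 472.3657 = 5.8032

5.8032 days


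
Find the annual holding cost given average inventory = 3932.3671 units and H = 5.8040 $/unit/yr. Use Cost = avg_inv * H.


Cost = 3932.3671 * 5.8040 = 22823.4586

22823.4586 $/yr


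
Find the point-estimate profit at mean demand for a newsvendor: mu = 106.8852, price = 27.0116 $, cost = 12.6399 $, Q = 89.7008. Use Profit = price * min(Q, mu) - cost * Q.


Sales at mu = min(89.7008, 106.8852) = 89.7008
Revenue = 27.0116 * 89.7008 = 2422.9621
Total cost = 12.6399 * 89.7008 = 1133.8091
Profit = 2422.9621 - 1133.8091 = 1289.1530

1289.1530 $


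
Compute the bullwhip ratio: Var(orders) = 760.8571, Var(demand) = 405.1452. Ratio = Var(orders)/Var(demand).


BW = 760.8571 / 405.1452 = 1.8780

1.8780


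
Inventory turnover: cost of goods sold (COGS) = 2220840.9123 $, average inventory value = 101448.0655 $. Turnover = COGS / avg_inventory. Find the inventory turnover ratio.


Turnover = 2220840.9123 / 101448.0655 = 21.8914

21.8914


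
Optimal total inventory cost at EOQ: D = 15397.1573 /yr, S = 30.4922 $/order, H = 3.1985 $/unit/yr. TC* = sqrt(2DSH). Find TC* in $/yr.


2*D*S*H = 3003347.9993
TC* = sqrt(3003347.9993) = 1733.0170

1733.0170 $/yr


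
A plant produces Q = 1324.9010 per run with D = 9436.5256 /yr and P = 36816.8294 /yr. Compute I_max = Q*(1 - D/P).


D/P = 0.2563
1 - D/P = 0.7437
I_max = 1324.9010 * 0.7437 = 985.3155

985.3155 units


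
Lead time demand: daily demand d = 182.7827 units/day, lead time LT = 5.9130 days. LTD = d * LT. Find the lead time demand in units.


LTD = 182.7827 * 5.9130 = 1080.7941

1080.7941 units


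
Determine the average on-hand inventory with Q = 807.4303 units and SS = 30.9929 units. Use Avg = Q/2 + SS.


Q/2 = 403.7151
Avg = 403.7151 + 30.9929 = 434.7081

434.7081 units


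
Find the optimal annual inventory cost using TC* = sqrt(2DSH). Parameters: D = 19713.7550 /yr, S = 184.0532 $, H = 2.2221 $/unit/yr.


2*D*S*H = 16125245.0261
TC* = sqrt(16125245.0261) = 4015.6251

4015.6251 $/yr


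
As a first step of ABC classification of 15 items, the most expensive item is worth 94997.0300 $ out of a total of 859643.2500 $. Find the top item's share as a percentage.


Top item = 94997.0300
Total = 859643.2500
Percentage = 94997.0300 / 859643.2500 * 100 = 11.0508

11.0508%


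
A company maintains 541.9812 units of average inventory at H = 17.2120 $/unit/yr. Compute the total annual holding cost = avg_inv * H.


Cost = 541.9812 * 17.2120 = 9328.5804

9328.5804 $/yr


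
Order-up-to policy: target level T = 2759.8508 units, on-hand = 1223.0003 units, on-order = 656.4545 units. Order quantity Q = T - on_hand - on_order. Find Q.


Inventory position = OH + OO = 1223.0003 + 656.4545 = 1879.4548
Q = 2759.8508 - 1879.4548 = 880.3960

880.3960 units


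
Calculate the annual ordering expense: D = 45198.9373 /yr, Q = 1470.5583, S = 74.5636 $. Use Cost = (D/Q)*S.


Number of orders = D/Q = 30.7359
Cost = 30.7359 * 74.5636 = 2291.7796

2291.7796 $/yr


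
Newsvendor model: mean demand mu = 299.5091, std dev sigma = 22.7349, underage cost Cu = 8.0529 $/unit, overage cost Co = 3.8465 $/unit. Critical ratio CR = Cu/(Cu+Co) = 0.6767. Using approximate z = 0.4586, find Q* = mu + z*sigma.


CR = Cu/(Cu+Co) = 8.0529/(8.0529+3.8465) = 0.6767
z = 0.4586
Q* = 299.5091 + 0.4586 * 22.7349 = 309.9353

309.9353 units


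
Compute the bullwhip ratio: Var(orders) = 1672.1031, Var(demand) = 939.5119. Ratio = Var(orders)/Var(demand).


BW = 1672.1031 / 939.5119 = 1.7798

1.7798


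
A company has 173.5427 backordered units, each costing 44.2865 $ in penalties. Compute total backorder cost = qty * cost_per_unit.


Total = 173.5427 * 44.2865 = 7685.5988

7685.5988 $


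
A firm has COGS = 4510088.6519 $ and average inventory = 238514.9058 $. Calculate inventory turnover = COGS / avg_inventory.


Turnover = 4510088.6519 / 238514.9058 = 18.9090

18.9090


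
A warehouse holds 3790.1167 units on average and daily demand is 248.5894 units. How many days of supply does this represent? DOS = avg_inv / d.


DOS = 3790.1167 / 248.5894 = 15.2465

15.2465 days


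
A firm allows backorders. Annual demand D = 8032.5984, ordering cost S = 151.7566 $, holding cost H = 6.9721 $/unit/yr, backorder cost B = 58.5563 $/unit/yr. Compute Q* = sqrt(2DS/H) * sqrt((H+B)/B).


sqrt(2DS/H) = 591.3369
sqrt((H+B)/B) = 1.0579
Q* = 591.3369 * 1.0579 = 625.5514

625.5514 units


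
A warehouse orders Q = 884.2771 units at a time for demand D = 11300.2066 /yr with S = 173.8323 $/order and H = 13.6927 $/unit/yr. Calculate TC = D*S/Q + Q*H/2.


Ordering cost = D*S/Q = 2221.4088
Holding cost = Q*H/2 = 6054.0705
TC = 2221.4088 + 6054.0705 = 8275.4793

8275.4793 $/yr


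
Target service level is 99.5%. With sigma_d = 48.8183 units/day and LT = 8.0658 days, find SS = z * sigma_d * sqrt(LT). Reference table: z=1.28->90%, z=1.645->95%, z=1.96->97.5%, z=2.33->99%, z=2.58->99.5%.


From the table, SL = 99.5% corresponds to z = 2.58
sqrt(LT) = sqrt(8.0658) = 2.8400
SS = 2.58 * 48.8183 * 2.8400 = 357.7059

357.7059 units


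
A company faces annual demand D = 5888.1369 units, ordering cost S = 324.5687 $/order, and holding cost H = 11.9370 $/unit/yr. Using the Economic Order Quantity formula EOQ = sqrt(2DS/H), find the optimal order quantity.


2*D*S = 2 * 5888.1369 * 324.5687 = 3822209.8781
2*D*S/H = 320198.5321
EOQ = sqrt(320198.5321) = 565.8609

565.8609 units


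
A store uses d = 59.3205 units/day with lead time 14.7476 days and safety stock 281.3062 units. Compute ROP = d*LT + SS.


d*LT = 59.3205 * 14.7476 = 874.8350
ROP = 874.8350 + 281.3062 = 1156.1412

1156.1412 units


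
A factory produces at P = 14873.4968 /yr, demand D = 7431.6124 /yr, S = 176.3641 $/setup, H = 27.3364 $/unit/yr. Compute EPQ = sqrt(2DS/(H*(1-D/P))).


1 - D/P = 1 - 0.4997 = 0.5003
H*(1-D/P) = 13.6776
2DS = 2621339.2649
EPQ = sqrt(191651.4357) = 437.7801

437.7801 units


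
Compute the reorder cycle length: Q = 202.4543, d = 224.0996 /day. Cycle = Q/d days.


Cycle = 202.4543 / 224.0996 = 0.9034

0.9034 days


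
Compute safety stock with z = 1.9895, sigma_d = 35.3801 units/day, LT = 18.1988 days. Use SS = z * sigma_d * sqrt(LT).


sqrt(LT) = sqrt(18.1988) = 4.2660
SS = 1.9895 * 35.3801 * 4.2660 = 300.2786

300.2786 units


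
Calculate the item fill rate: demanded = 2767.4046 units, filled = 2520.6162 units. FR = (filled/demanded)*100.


FR = 2520.6162 / 2767.4046 * 100 = 91.0823

91.0823%


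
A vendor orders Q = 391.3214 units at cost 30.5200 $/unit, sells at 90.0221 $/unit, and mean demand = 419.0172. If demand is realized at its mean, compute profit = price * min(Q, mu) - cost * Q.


Sales at mu = min(391.3214, 419.0172) = 391.3214
Revenue = 90.0221 * 391.3214 = 35227.5742
Total cost = 30.5200 * 391.3214 = 11943.1291
Profit = 35227.5742 - 11943.1291 = 23284.4451

23284.4451 $


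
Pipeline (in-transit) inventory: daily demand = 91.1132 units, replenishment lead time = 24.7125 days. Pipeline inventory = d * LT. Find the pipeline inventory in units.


Pipeline = 91.1132 * 24.7125 = 2251.6350

2251.6350 units


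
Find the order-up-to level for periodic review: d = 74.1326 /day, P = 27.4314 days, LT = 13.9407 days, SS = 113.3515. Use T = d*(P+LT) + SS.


P + LT = 41.3721
d*(P+LT) = 74.1326 * 41.3721 = 3067.0213
T = 3067.0213 + 113.3515 = 3180.3728

3180.3728 units


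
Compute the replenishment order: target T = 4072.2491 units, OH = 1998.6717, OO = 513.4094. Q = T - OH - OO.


Inventory position = OH + OO = 1998.6717 + 513.4094 = 2512.0811
Q = 4072.2491 - 2512.0811 = 1560.1680

1560.1680 units


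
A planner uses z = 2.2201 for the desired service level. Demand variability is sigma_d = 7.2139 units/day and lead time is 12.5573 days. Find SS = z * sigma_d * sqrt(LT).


sqrt(LT) = sqrt(12.5573) = 3.5436
SS = 2.2201 * 7.2139 * 3.5436 = 56.7533

56.7533 units


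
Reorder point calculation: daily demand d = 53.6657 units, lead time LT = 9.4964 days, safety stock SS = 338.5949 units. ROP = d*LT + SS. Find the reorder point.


d*LT = 53.6657 * 9.4964 = 509.6310
ROP = 509.6310 + 338.5949 = 848.2259

848.2259 units


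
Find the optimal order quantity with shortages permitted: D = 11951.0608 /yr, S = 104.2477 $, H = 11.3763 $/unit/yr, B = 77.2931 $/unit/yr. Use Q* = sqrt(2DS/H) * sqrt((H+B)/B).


sqrt(2DS/H) = 468.0055
sqrt((H+B)/B) = 1.0711
Q* = 468.0055 * 1.0711 = 501.2651

501.2651 units


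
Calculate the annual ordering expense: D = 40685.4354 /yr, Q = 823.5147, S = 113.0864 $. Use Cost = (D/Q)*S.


Number of orders = D/Q = 49.4046
Cost = 49.4046 * 113.0864 = 5586.9912

5586.9912 $/yr


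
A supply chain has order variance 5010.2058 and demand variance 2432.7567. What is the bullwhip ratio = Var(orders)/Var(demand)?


BW = 5010.2058 / 2432.7567 = 2.0595

2.0595


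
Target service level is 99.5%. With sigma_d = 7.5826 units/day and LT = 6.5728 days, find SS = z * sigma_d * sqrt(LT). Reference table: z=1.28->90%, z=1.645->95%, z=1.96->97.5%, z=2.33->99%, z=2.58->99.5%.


From the table, SL = 99.5% corresponds to z = 2.58
sqrt(LT) = sqrt(6.5728) = 2.5637
SS = 2.58 * 7.5826 * 2.5637 = 50.1549

50.1549 units


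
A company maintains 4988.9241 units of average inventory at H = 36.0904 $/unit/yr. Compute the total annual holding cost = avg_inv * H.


Cost = 4988.9241 * 36.0904 = 180052.2663

180052.2663 $/yr


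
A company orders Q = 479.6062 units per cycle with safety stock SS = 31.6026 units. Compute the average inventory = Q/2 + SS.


Q/2 = 239.8031
Avg = 239.8031 + 31.6026 = 271.4057

271.4057 units


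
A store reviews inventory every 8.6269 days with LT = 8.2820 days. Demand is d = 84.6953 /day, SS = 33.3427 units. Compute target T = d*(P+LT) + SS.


P + LT = 16.9089
d*(P+LT) = 84.6953 * 16.9089 = 1432.1044
T = 1432.1044 + 33.3427 = 1465.4471

1465.4471 units


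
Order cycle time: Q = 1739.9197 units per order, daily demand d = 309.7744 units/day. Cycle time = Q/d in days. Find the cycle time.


Cycle = 1739.9197 / 309.7744 = 5.6167

5.6167 days


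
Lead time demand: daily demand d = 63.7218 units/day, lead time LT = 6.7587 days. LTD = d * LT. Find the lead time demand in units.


LTD = 63.7218 * 6.7587 = 430.6765

430.6765 units


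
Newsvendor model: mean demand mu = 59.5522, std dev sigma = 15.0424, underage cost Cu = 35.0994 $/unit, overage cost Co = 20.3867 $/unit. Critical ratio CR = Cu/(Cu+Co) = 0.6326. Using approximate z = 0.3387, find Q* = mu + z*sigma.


CR = Cu/(Cu+Co) = 35.0994/(35.0994+20.3867) = 0.6326
z = 0.3387
Q* = 59.5522 + 0.3387 * 15.0424 = 64.6471

64.6471 units


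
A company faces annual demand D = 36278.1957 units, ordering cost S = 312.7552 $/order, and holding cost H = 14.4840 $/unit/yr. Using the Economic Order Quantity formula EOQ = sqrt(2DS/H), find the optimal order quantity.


2*D*S = 2 * 36278.1957 * 312.7552 = 22692388.7036
2*D*S/H = 1566721.1201
EOQ = sqrt(1566721.1201) = 1251.6873

1251.6873 units


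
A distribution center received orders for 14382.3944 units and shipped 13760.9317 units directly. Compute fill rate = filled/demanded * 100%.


FR = 13760.9317 / 14382.3944 * 100 = 95.6790

95.6790%


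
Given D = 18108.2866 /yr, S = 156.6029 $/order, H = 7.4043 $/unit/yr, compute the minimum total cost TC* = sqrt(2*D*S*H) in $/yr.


2*D*S*H = 41994378.8624
TC* = sqrt(41994378.8624) = 6480.3070

6480.3070 $/yr


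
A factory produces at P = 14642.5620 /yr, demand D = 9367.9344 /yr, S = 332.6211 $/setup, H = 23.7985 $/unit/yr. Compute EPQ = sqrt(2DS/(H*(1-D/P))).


1 - D/P = 1 - 0.6398 = 0.3602
H*(1-D/P) = 8.5728
2DS = 6231945.2897
EPQ = sqrt(726941.2543) = 852.6085

852.6085 units


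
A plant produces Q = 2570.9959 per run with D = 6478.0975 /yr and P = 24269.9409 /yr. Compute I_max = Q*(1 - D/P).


D/P = 0.2669
1 - D/P = 0.7331
I_max = 2570.9959 * 0.7331 = 1884.7494

1884.7494 units


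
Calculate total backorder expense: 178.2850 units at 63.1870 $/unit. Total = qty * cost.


Total = 178.2850 * 63.1870 = 11265.2943

11265.2943 $


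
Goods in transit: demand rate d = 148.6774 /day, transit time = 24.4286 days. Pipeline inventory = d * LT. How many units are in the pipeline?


Pipeline = 148.6774 * 24.4286 = 3631.9807

3631.9807 units


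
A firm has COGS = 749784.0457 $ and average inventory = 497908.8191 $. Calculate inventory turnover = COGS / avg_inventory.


Turnover = 749784.0457 / 497908.8191 = 1.5059

1.5059


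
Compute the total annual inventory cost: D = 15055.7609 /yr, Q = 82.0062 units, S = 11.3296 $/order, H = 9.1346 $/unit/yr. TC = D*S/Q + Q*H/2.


Ordering cost = D*S/Q = 2080.0348
Holding cost = Q*H/2 = 374.5469
TC = 2080.0348 + 374.5469 = 2454.5817

2454.5817 $/yr


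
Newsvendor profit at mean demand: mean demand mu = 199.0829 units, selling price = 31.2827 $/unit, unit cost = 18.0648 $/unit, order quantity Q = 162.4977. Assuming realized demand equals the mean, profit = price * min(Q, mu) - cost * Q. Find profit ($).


Sales at mu = min(162.4977, 199.0829) = 162.4977
Revenue = 31.2827 * 162.4977 = 5083.3668
Total cost = 18.0648 * 162.4977 = 2935.4885
Profit = 5083.3668 - 2935.4885 = 2147.8783

2147.8783 $


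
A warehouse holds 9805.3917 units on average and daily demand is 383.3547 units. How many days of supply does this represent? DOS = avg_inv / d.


DOS = 9805.3917 / 383.3547 = 25.5779

25.5779 days


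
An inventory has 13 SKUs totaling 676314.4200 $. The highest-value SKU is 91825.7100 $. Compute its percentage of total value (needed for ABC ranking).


Top item = 91825.7100
Total = 676314.4200
Percentage = 91825.7100 / 676314.4200 * 100 = 13.5774

13.5774%


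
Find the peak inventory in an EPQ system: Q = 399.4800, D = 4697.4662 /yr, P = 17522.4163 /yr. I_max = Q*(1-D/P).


D/P = 0.2681
1 - D/P = 0.7319
I_max = 399.4800 * 0.7319 = 292.3861

292.3861 units


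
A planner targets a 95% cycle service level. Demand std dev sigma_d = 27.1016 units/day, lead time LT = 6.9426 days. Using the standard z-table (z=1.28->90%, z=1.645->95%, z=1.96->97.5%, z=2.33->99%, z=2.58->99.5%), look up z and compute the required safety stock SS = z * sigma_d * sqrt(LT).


From the table, SL = 95% corresponds to z = 1.645
sqrt(LT) = sqrt(6.9426) = 2.6349
SS = 1.645 * 27.1016 * 2.6349 = 117.4686

117.4686 units


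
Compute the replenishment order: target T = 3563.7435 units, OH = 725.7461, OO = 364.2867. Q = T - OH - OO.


Inventory position = OH + OO = 725.7461 + 364.2867 = 1090.0328
Q = 3563.7435 - 1090.0328 = 2473.7107

2473.7107 units


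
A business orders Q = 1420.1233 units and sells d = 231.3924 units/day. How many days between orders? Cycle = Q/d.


Cycle = 1420.1233 / 231.3924 = 6.1373

6.1373 days


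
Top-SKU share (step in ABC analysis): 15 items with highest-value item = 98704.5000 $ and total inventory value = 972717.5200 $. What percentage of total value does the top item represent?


Top item = 98704.5000
Total = 972717.5200
Percentage = 98704.5000 / 972717.5200 * 100 = 10.1473

10.1473%


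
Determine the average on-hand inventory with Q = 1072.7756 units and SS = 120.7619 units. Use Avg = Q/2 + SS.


Q/2 = 536.3878
Avg = 536.3878 + 120.7619 = 657.1497

657.1497 units


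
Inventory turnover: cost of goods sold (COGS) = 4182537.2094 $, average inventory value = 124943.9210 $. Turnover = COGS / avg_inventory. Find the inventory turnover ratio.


Turnover = 4182537.2094 / 124943.9210 = 33.4753

33.4753


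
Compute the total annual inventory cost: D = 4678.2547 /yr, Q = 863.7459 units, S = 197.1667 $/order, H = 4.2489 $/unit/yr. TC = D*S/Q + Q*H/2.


Ordering cost = D*S/Q = 1067.9021
Holding cost = Q*H/2 = 1834.9850
TC = 1067.9021 + 1834.9850 = 2902.8871

2902.8871 $/yr


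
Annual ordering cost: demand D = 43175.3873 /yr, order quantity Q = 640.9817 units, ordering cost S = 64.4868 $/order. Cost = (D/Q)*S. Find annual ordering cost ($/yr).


Number of orders = D/Q = 67.3582
Cost = 67.3582 * 64.4868 = 4343.7162

4343.7162 $/yr


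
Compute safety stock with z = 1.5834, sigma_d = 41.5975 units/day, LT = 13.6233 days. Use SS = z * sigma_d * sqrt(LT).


sqrt(LT) = sqrt(13.6233) = 3.6910
SS = 1.5834 * 41.5975 * 3.6910 = 243.1079

243.1079 units


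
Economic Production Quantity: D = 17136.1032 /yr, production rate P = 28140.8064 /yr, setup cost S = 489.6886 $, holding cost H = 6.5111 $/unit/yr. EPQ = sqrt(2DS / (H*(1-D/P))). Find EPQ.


1 - D/P = 1 - 0.6089 = 0.3911
H*(1-D/P) = 2.5462
2DS = 16782708.7709
EPQ = sqrt(6591221.3602) = 2567.3374

2567.3374 units


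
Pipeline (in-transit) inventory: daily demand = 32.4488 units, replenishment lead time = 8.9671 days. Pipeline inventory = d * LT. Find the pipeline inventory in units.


Pipeline = 32.4488 * 8.9671 = 290.9716

290.9716 units


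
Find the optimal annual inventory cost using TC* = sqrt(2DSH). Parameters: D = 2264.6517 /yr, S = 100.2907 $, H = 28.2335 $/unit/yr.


2*D*S*H = 12824982.9144
TC* = sqrt(12824982.9144) = 3581.1985

3581.1985 $/yr


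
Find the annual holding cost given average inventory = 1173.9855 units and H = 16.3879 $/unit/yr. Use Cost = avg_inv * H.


Cost = 1173.9855 * 16.3879 = 19239.1570

19239.1570 $/yr


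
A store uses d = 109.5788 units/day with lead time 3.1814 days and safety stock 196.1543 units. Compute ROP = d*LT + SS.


d*LT = 109.5788 * 3.1814 = 348.6140
ROP = 348.6140 + 196.1543 = 544.7683

544.7683 units


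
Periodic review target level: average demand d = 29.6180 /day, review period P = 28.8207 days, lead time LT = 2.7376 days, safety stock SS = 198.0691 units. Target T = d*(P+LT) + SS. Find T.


P + LT = 31.5583
d*(P+LT) = 29.6180 * 31.5583 = 934.6937
T = 934.6937 + 198.0691 = 1132.7628

1132.7628 units


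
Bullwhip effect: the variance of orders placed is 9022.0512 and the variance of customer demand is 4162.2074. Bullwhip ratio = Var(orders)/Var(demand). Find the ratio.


BW = 9022.0512 / 4162.2074 = 2.1676

2.1676


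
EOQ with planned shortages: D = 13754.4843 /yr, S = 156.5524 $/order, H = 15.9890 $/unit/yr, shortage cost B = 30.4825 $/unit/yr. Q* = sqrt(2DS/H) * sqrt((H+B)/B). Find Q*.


sqrt(2DS/H) = 518.9869
sqrt((H+B)/B) = 1.2347
Q* = 518.9869 * 1.2347 = 640.8028

640.8028 units
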